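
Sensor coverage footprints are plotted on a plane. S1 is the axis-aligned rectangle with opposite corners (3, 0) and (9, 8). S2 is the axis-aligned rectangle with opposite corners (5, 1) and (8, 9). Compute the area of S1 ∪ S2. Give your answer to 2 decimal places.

51.00

By inclusion–exclusion:
Individual areas: |S1| = 48, |S2| = 24.
|S1∩S2|: x∈[5,8], y∈[1,8] → 3·7 = 21.
|S1 ∪ S2| = 72 − 21 = 51.00.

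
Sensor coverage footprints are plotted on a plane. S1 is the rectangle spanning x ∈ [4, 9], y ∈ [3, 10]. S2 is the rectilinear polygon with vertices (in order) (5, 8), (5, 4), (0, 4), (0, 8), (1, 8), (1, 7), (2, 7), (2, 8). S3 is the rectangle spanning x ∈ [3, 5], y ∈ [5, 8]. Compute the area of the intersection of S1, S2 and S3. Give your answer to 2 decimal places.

The intersection is the polygon with vertices (5,8), (5,5), (4,5), (4,8).
By the shoelace formula its area is 3.00.

3.00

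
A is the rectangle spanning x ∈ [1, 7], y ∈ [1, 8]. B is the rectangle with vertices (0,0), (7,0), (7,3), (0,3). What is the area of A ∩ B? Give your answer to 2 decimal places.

12.00

|A∩B|: x∈[1,7], y∈[1,3] → 6·2 = 12.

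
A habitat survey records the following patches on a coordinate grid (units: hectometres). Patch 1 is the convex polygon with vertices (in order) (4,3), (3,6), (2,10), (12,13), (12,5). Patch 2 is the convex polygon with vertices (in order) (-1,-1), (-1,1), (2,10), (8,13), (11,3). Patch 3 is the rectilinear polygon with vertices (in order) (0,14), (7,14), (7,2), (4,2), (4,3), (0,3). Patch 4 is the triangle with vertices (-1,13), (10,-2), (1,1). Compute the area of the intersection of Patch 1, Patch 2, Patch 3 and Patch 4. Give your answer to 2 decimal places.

5.95

The intersection is the polygon with vertices (4,3), (3,6), (2.414,8.345), (5.972,3.493).
By the shoelace formula its area is 5.95.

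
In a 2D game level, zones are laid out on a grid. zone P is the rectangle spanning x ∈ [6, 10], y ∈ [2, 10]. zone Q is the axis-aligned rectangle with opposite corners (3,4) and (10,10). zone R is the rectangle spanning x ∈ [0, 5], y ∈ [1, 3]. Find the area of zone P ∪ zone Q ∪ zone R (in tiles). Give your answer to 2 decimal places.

60.00

By inclusion–exclusion:
Individual areas: |zone P| = 32, |zone Q| = 42, |zone R| = 10.
|zone P∩zone Q|: x∈[6,10], y∈[4,10] → 4·6 = 24.
|zone P∩zone R| = 0 (no overlap).
|zone Q∩zone R| = 0 (no overlap).
|zone P∩zone Q∩zone R| = 0.
|zone P ∪ zone Q ∪ zone R| = 84 − 24 + 0 = 60.00.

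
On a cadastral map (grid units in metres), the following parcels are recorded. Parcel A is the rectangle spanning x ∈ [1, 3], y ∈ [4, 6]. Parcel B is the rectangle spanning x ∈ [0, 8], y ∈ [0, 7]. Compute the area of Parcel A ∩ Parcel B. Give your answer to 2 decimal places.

|Parcel A∩Parcel B|: x∈[1,3], y∈[4,6] → 2·2 = 4.

4.00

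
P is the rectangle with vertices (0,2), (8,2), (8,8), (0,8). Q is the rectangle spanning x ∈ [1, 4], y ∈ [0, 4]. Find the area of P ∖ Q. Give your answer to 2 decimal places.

|P∩Q|: x∈[1,4], y∈[2,4] → 3·2 = 6.
|P| = 48.
|P ∖ Q| = |P| − |P∩Q| = 48 − 6 = 42.00.

42.00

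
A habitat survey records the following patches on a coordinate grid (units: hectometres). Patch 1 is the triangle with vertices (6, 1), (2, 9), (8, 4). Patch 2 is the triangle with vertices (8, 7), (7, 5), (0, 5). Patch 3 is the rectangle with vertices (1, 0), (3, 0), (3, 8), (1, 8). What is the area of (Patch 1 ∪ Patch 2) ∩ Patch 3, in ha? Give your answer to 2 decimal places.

|Patch 1 ∪ Patch 2| = 18.3316.
|(Patch 1 ∪ Patch 2) ∩ Patch 3| = 1.25.

1.25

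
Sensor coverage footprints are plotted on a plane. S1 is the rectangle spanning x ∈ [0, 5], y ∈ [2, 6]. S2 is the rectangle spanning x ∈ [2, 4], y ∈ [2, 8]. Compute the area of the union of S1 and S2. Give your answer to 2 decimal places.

24.00

By inclusion–exclusion:
Individual areas: |S1| = 20, |S2| = 12.
|S1∩S2|: x∈[2,4], y∈[2,6] → 2·4 = 8.
|S1 ∪ S2| = 32 − 8 = 24.00.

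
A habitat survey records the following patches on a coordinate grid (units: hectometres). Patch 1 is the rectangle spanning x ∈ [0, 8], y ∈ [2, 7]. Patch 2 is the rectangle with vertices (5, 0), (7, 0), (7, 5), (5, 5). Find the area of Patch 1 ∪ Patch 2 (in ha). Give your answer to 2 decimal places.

44.00

By inclusion–exclusion:
Individual areas: |Patch 1| = 40, |Patch 2| = 10.
|Patch 1∩Patch 2|: x∈[5,7], y∈[2,5] → 2·3 = 6.
|Patch 1 ∪ Patch 2| = 50 − 6 = 44.00.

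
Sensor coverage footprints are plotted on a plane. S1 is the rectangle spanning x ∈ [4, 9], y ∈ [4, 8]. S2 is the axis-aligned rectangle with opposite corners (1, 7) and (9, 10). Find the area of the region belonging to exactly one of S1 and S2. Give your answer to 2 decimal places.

|S1∩S2|: x∈[4,9], y∈[7,8] → 5·1 = 5.
|S1 △ S2| = |S1| + |S2| − 2·|S1∩S2| = 20 + 24 − 10 = 34.00.

34.00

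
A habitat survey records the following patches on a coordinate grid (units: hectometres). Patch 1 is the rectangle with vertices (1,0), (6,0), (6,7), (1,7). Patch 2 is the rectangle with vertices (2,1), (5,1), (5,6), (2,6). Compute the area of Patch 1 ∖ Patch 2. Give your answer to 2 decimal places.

|Patch 1∩Patch 2|: x∈[2,5], y∈[1,6] → 3·5 = 15.
|Patch 1| = 35.
|Patch 1 ∖ Patch 2| = |Patch 1| − |Patch 1∩Patch 2| = 35 − 15 = 20.00.

20.00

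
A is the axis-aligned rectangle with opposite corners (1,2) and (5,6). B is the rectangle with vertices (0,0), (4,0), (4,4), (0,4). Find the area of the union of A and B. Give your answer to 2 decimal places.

By inclusion–exclusion:
Individual areas: |A| = 16, |B| = 16.
|A∩B|: x∈[1,4], y∈[2,4] → 3·2 = 6.
|A ∪ B| = 32 − 6 = 26.00.

26.00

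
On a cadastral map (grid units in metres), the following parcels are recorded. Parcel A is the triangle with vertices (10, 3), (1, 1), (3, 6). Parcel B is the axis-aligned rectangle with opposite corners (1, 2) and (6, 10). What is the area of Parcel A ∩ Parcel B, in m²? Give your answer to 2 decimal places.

The intersection is the polygon with vertices (5.5,2), (1.4,2), (3,6), (6,4.714), (6,2.111).
By the shoelace formula its area is 13.24.

13.24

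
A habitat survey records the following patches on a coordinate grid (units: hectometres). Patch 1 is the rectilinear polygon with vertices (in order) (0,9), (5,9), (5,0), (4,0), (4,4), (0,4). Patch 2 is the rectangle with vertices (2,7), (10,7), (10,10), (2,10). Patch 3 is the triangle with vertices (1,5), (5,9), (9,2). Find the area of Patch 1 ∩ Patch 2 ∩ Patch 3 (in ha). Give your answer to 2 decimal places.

2.00

The intersection is the polygon with vertices (5,7), (3,7), (5,9).
By the shoelace formula its area is 2.00.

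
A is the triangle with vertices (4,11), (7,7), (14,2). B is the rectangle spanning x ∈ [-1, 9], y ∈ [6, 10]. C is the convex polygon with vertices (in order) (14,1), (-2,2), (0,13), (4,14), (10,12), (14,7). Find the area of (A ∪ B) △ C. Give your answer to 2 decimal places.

119.51

|A ∪ B| = 42.6306.
|(A ∪ B) ∩ C| = 42.0624.
|(A ∪ B) △ C| = 42.6306 + 161 − 84.1247 = 119.51.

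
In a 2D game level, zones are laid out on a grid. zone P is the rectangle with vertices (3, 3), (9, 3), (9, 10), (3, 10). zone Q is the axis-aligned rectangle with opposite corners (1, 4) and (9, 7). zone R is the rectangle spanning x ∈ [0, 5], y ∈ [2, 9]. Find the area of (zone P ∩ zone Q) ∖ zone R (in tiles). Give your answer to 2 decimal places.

12.00

|zone P ∩ zone Q| = 18.
|(zone P ∩ zone Q) ∩ zone R| = 6.
|(zone P ∩ zone Q) ∖ zone R| = 18 − 6 = 12.00.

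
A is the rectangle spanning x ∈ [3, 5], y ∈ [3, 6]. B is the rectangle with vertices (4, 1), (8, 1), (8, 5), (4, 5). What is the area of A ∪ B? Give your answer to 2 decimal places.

20.00

By inclusion–exclusion:
Individual areas: |A| = 6, |B| = 16.
|A∩B|: x∈[4,5], y∈[3,5] → 1·2 = 2.
|A ∪ B| = 22 − 2 = 20.00.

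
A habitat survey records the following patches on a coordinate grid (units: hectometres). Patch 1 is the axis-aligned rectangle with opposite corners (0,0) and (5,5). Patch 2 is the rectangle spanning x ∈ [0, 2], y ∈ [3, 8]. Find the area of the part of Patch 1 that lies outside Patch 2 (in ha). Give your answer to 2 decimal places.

21.00

|Patch 1∩Patch 2|: x∈[0,2], y∈[3,5] → 2·2 = 4.
|Patch 1| = 25.
|Patch 1 ∖ Patch 2| = |Patch 1| − |Patch 1∩Patch 2| = 25 − 4 = 21.00.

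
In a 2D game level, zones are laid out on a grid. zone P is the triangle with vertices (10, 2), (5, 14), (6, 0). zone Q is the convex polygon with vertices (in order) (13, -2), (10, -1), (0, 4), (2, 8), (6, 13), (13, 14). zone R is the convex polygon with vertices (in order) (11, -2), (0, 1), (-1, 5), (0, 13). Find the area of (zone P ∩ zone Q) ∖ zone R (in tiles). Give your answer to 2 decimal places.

21.33

|zone P ∩ zone Q| = 27.9355.
|(zone P ∩ zone Q) ∩ zone R| = 6.6099.
|(zone P ∩ zone Q) ∖ zone R| = 27.9355 − 6.6099 = 21.33.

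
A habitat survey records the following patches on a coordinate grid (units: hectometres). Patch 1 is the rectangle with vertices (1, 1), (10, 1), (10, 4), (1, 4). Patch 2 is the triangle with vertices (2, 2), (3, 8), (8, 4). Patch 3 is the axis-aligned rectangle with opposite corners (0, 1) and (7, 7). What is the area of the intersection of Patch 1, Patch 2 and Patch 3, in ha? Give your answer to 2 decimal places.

5.50

The intersection is the polygon with vertices (2,2), (2.333,4), (7,4), (7,3.667).
By the shoelace formula its area is 5.50.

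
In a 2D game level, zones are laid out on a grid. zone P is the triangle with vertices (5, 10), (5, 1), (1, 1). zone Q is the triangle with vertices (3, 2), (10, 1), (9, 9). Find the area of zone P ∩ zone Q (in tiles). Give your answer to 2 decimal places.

The intersection is the polygon with vertices (5,1.714), (3,2), (5,4.333).
By the shoelace formula its area is 2.62.

2.62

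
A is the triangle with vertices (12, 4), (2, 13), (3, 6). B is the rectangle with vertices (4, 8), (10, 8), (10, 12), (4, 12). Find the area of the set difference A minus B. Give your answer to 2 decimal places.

24.81

|A| = 30.5, |A∩B| = 5.6889.
|A ∖ B| = |A| − |A∩B| = 30.5 − 5.6889 = 24.81.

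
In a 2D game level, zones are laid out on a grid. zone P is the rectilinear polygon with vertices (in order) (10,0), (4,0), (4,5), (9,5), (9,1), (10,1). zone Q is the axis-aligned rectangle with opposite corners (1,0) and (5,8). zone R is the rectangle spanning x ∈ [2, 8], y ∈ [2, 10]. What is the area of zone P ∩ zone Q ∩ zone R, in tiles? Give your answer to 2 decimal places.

The intersection is the polygon with vertices (4,5), (5,5), (5,2), (4,2).
By the shoelace formula its area is 3.00.

3.00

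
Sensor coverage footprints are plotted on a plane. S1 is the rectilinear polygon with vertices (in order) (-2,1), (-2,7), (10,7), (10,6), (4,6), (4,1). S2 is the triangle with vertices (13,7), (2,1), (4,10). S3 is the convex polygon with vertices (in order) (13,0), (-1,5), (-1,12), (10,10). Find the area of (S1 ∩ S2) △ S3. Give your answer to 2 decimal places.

94.43

|S1 ∩ S2| = 12.9091.
|(S1 ∩ S2) ∩ S3| = 9.74.
|(S1 ∩ S2) △ S3| = 12.9091 + 101 − 19.48 = 94.43.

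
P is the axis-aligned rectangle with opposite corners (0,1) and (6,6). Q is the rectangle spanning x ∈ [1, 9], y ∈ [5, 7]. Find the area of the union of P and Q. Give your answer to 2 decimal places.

By inclusion–exclusion:
Individual areas: |P| = 30, |Q| = 16.
|P∩Q|: x∈[1,6], y∈[5,6] → 5·1 = 5.
|P ∪ Q| = 46 − 5 = 41.00.

41.00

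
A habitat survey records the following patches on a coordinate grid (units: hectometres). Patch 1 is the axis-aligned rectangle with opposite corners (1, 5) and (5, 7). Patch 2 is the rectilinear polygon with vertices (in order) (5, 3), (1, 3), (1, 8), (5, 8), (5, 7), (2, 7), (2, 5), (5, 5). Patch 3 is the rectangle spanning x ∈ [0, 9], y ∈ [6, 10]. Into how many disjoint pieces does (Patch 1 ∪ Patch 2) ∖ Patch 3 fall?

(Patch 1 ∪ Patch 2) ∖ Patch 3 is a single connected region.

1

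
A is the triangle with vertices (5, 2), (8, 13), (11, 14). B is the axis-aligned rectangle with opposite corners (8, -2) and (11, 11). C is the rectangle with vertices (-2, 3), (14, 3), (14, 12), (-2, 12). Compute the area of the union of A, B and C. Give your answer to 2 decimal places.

By inclusion–exclusion:
Individual areas: |A| = 15, |B| = 39, |C| = 144.
|A∩B| = 2.25.
|A∩C| = 11.25.
|B∩C|: x∈[8,11], y∈[3,11] → 3·8 = 24.
|A∩B∩C| = 2.25.
|A ∪ B ∪ C| = 198 − 37.5 + 2.25 = 162.75.

162.75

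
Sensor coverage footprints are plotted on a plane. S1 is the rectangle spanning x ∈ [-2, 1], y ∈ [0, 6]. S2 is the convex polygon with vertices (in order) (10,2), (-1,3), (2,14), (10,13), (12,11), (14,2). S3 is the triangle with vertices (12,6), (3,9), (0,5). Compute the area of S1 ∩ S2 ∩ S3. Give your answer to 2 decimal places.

The intersection is the polygon with vertices (1,5.083), (0,5), (0.75,6), (1,6).
By the shoelace formula its area is 0.58.

0.58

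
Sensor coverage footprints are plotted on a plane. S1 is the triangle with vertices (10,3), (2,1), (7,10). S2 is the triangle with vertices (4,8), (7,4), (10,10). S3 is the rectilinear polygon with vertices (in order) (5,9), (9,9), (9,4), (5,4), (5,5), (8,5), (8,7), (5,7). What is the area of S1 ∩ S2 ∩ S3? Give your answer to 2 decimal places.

4.72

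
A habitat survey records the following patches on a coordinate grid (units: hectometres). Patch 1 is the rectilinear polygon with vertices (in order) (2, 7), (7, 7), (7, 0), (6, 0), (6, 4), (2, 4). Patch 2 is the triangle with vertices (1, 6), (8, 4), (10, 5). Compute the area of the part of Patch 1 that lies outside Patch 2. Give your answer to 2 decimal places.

15.94

|Patch 1| = 19, |Patch 1∩Patch 2| = 3.0556.
|Patch 1 ∖ Patch 2| = |Patch 1| − |Patch 1∩Patch 2| = 19 − 3.0556 = 15.94.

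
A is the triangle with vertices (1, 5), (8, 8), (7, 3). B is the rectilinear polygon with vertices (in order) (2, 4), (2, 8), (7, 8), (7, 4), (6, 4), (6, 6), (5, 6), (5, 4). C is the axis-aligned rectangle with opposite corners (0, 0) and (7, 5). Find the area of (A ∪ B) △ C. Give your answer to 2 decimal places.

45.83

|A ∪ B| = 24.1667.
|(A ∪ B) ∩ C| = 6.6667.
|(A ∪ B) △ C| = 24.1667 + 35 − 13.3333 = 45.83.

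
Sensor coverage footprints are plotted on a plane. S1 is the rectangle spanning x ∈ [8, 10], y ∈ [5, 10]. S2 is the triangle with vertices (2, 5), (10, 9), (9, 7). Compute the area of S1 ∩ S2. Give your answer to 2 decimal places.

2.14

The intersection is the polygon with vertices (8,8), (10,9), (9,7), (8,6.714).
By the shoelace formula its area is 2.14.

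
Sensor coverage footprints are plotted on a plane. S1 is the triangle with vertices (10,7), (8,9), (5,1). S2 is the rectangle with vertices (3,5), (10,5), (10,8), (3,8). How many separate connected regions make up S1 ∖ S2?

S1 ∖ S2 splits into 2 disjoint pieces (area 0.6875, area 3.6667).

2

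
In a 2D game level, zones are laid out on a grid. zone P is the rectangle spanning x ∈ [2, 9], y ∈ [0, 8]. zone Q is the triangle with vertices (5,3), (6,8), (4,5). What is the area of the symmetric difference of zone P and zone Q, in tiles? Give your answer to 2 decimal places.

|zone P| = 56, |zone Q| = 3.5, |zone P∩zone Q| = 3.5.
|zone P △ zone Q| = |zone P| + |zone Q| − 2·|zone P∩zone Q| = 56 + 3.5 − 7 = 52.50.

52.50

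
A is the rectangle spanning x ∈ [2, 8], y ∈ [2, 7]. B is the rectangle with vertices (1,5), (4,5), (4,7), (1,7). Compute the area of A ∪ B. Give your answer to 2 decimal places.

By inclusion–exclusion:
Individual areas: |A| = 30, |B| = 6.
|A∩B|: x∈[2,4], y∈[5,7] → 2·2 = 4.
|A ∪ B| = 36 − 4 = 32.00.

32.00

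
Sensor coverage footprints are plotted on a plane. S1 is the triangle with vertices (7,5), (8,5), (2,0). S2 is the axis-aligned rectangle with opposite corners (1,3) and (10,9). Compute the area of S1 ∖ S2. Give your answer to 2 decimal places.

0.90

|S1| = 2.5, |S1∩S2| = 1.6.
|S1 ∖ S2| = |S1| − |S1∩S2| = 2.5 − 1.6 = 0.90.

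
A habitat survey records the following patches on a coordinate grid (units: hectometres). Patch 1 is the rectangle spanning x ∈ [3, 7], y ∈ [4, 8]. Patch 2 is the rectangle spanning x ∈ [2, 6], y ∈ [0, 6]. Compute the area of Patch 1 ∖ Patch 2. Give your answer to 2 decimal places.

10.00

|Patch 1∩Patch 2|: x∈[3,6], y∈[4,6] → 3·2 = 6.
|Patch 1| = 16.
|Patch 1 ∖ Patch 2| = |Patch 1| − |Patch 1∩Patch 2| = 16 − 6 = 10.00.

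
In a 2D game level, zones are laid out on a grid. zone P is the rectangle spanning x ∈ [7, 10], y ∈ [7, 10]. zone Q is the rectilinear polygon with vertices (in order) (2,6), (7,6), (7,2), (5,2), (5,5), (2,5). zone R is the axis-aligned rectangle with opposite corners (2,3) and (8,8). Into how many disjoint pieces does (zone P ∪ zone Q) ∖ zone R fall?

2

(zone P ∪ zone Q) ∖ zone R splits into 2 disjoint pieces (area 8, area 2).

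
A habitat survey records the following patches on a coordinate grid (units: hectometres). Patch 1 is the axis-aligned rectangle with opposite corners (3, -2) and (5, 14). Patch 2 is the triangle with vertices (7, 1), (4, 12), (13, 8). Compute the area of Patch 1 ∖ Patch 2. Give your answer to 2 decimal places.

|Patch 1| = 32, |Patch 1∩Patch 2| = 1.6111.
|Patch 1 ∖ Patch 2| = |Patch 1| − |Patch 1∩Patch 2| = 32 − 1.6111 = 30.39.

30.39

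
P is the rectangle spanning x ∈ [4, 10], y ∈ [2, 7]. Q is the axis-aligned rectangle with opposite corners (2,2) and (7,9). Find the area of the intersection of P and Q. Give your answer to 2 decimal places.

15.00

|P∩Q|: x∈[4,7], y∈[2,7] → 3·5 = 15.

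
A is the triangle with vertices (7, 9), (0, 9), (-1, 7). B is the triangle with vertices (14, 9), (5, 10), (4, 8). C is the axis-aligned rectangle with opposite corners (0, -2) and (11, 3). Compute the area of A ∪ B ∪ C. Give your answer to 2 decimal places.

By inclusion–exclusion:
Individual areas: |A| = 7, |B| = 9.5, |C| = 55.
|A∩B| = 0.8929.
|A∩C| = 0.
|B∩C| = 0.
|A∩B∩C| = 0.
|A ∪ B ∪ C| = 71.5 − 0.8929 + 0 = 70.61.

70.61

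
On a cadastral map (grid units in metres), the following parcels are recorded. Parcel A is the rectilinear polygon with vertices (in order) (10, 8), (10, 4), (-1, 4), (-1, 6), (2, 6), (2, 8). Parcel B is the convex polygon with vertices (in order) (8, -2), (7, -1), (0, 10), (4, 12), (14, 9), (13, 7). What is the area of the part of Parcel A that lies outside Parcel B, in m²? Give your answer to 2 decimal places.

8.60

|Parcel A| = 38, |Parcel A∩Parcel B| = 29.4026.
|Parcel A ∖ Parcel B| = |Parcel A| − |Parcel A∩Parcel B| = 38 − 29.4026 = 8.60.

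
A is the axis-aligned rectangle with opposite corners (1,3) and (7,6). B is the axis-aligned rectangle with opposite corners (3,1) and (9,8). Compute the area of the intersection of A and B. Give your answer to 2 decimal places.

|A∩B|: x∈[3,7], y∈[3,6] → 4·3 = 12.

12.00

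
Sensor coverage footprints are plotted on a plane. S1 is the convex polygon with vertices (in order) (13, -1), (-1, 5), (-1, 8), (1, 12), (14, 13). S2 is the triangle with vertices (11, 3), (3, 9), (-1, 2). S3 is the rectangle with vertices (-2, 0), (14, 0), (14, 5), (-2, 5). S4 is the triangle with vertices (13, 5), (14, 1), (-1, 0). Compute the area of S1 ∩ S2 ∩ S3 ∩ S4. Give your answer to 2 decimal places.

2.27

The intersection is the polygon with vertices (11,3), (6.304,2.609), (9.839,3.871).
By the shoelace formula its area is 2.27.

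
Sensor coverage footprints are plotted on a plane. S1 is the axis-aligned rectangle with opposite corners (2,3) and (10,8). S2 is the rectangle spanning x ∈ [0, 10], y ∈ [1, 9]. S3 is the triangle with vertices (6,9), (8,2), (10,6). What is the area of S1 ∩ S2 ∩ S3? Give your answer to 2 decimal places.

10.08

The intersection is the polygon with vertices (7.714,3), (6.286,8), (7.333,8), (10,6), (8.5,3).
By the shoelace formula its area is 10.08.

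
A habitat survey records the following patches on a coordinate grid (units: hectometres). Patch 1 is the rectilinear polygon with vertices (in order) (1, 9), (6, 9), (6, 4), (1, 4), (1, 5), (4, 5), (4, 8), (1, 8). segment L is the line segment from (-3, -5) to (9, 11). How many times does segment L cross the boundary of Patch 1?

2

The segment meets the boundary at (6,7), (3.75,4).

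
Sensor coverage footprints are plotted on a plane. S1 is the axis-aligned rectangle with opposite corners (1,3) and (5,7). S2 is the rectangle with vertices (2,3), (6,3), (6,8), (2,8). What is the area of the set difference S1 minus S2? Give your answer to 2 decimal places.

|S1∩S2|: x∈[2,5], y∈[3,7] → 3·4 = 12.
|S1| = 16.
|S1 ∖ S2| = |S1| − |S1∩S2| = 16 − 12 = 4.00.

4.00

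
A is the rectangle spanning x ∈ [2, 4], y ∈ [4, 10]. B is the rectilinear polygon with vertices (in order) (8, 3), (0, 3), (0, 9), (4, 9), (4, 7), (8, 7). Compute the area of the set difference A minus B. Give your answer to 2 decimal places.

2.00

|A| = 12, |A∩B| = 10.
|A ∖ B| = |A| − |A∩B| = 12 − 10 = 2.00.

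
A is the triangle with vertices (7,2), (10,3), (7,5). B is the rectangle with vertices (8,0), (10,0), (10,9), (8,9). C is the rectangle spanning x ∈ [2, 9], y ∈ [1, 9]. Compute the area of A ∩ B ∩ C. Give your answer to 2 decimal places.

The intersection is the polygon with vertices (8,4.333), (9,3.667), (9,2.667), (8,2.333).
By the shoelace formula its area is 1.50.

1.50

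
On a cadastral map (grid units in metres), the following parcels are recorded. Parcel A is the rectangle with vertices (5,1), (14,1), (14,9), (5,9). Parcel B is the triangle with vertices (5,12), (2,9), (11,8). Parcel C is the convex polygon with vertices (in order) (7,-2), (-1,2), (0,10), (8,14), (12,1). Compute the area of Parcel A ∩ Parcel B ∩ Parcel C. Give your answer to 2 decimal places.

2.77

The intersection is the polygon with vertices (9.5,9), (9.548,8.968), (9.805,8.133), (5,8.667), (5,9).
By the shoelace formula its area is 2.77.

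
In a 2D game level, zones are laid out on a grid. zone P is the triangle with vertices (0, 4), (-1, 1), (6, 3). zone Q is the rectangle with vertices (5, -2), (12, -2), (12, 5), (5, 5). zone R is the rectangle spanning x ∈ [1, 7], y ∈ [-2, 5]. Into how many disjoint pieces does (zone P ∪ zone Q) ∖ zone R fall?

2

(zone P ∪ zone Q) ∖ zone R splits into 2 disjoint pieces (area 3.8452, area 35).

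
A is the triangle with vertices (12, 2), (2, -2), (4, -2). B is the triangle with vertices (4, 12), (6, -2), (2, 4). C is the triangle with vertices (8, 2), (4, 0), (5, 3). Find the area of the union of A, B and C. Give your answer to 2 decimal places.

28.52

By inclusion–exclusion:
Individual areas: |A| = 4, |B| = 22, |C| = 5.
|A∩B| = 0.3174.
|A∩C| = 0.
|B∩C| = 2.1611.
|A∩B∩C| = 0.
|A ∪ B ∪ C| = 31 − 2.4785 + 0 = 28.52.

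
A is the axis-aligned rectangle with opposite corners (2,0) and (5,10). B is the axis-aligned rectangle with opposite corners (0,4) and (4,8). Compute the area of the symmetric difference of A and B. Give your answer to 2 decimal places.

|A∩B|: x∈[2,4], y∈[4,8] → 2·4 = 8.
|A △ B| = |A| + |B| − 2·|A∩B| = 30 + 16 − 16 = 30.00.

30.00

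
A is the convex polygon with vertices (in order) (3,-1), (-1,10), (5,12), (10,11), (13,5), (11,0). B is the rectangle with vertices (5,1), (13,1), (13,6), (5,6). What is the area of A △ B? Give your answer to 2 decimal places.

|A| = 128.5, |B| = 40, |A∩B| = 36.55.
|A △ B| = |A| + |B| − 2·|A∩B| = 128.5 + 40 − 73.1 = 95.40.

95.40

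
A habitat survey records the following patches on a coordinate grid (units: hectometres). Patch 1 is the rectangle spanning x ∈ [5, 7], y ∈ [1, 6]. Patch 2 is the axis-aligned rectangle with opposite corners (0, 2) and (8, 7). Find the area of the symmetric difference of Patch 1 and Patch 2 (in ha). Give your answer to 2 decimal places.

|Patch 1∩Patch 2|: x∈[5,7], y∈[2,6] → 2·4 = 8.
|Patch 1 △ Patch 2| = |Patch 1| + |Patch 2| − 2·|Patch 1∩Patch 2| = 10 + 40 − 16 = 34.00.

34.00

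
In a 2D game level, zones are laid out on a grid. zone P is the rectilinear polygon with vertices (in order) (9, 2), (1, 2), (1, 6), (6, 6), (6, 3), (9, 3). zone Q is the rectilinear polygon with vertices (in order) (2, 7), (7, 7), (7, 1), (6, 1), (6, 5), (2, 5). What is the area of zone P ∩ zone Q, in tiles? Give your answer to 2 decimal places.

5.00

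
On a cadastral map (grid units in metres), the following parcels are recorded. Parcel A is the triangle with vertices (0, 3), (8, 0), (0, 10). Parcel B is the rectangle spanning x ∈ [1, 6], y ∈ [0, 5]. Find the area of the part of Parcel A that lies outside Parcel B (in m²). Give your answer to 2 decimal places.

|Parcel A| = 28, |Parcel A∩Parcel B| = 14.0625.
|Parcel A ∖ Parcel B| = |Parcel A| − |Parcel A∩Parcel B| = 28 − 14.0625 = 13.94.

13.94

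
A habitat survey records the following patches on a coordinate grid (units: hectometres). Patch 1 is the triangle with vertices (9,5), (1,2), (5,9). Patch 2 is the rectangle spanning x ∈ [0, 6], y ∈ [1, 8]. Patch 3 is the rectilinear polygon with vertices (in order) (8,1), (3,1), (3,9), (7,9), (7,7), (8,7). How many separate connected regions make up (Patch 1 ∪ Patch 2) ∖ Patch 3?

(Patch 1 ∪ Patch 2) ∖ Patch 3 splits into 2 disjoint pieces (area 21, area 0.6875).

2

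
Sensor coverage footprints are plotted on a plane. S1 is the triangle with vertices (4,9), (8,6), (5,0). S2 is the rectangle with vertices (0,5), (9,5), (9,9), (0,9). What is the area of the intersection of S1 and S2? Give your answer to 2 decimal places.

8.86

The intersection is the polygon with vertices (8,6), (7.5,5), (4.444,5), (4,9).
By the shoelace formula its area is 8.86.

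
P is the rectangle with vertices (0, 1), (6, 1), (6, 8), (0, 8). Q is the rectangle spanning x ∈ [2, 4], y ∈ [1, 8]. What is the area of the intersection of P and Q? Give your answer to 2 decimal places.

|P∩Q|: x∈[2,4], y∈[1,8] → 2·7 = 14.

14.00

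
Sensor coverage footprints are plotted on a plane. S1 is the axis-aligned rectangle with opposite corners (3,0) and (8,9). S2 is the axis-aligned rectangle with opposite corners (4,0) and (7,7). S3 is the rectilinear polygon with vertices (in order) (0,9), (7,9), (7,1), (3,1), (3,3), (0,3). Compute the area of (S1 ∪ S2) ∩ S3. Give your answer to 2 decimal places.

The region (S1 ∪ S2) ∩ S3 is the polygon with vertices (3,3), (3,9), (7,9), (7,1), (3,1).
By the shoelace formula its area is 32.00.

32.00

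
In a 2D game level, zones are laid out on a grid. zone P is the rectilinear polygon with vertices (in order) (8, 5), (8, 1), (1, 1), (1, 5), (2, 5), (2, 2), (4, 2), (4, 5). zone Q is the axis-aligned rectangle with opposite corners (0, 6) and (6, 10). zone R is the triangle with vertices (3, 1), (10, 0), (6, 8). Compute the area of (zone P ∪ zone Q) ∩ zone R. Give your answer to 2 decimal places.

|zone P ∪ zone Q| = 46.
|(zone P ∪ zone Q) ∩ zone R| = 16.80.

16.80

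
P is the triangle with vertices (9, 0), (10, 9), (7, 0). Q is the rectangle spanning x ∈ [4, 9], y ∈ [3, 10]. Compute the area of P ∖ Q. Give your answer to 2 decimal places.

|P| = 9, |P∩Q| = 1.5.
|P ∖ Q| = |P| − |P∩Q| = 9 − 1.5 = 7.50.

7.50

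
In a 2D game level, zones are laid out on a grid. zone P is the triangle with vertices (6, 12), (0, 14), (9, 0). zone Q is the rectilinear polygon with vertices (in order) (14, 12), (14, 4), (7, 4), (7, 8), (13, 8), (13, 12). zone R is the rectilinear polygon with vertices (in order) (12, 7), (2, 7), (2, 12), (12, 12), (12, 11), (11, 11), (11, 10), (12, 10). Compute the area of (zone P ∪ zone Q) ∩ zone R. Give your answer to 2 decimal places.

The region (zone P ∪ zone Q) ∩ zone R is the polygon with vertices (2,10.889), (2,12), (6,12), (7,8), (12,8), (12,7), (4.5,7).
By the shoelace formula its area is 23.14.

23.14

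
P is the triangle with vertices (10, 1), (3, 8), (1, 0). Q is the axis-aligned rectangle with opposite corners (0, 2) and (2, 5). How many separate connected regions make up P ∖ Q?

1

P ∖ Q is a single connected region.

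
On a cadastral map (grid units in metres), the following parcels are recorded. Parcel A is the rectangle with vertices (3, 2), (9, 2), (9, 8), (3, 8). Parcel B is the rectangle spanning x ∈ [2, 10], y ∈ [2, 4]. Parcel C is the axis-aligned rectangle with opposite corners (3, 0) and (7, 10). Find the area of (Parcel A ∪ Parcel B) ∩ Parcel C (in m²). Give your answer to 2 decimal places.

24.00

The region (Parcel A ∪ Parcel B) ∩ Parcel C is the polygon with vertices (7,8), (7,2), (3,2), (3,4), (3,8).
By the shoelace formula its area is 24.00.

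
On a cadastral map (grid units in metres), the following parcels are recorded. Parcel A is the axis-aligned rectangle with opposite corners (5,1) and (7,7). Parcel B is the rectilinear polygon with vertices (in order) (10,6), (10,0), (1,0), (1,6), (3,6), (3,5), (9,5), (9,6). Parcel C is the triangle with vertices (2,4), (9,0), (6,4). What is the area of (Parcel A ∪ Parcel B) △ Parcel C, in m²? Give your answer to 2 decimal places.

|Parcel A ∪ Parcel B| = 52.
|(Parcel A ∪ Parcel B) ∩ Parcel C| = 8.
|(Parcel A ∪ Parcel B) △ Parcel C| = 52 + 8 − 16 = 44.00.

44.00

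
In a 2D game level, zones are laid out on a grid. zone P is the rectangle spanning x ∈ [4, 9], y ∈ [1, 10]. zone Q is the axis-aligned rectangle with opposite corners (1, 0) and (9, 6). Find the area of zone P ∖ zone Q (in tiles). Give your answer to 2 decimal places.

|zone P∩zone Q|: x∈[4,9], y∈[1,6] → 5·5 = 25.
|zone P| = 45.
|zone P ∖ zone Q| = |zone P| − |zone P∩zone Q| = 45 − 25 = 20.00.

20.00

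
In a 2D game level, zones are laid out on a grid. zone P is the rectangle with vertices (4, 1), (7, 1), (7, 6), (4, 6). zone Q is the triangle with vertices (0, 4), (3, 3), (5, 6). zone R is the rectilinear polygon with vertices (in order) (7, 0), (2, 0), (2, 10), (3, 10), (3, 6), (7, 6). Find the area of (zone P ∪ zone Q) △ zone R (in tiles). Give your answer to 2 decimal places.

|zone P ∪ zone Q| = 19.95.
|(zone P ∪ zone Q) ∩ zone R| = 18.4833.
|(zone P ∪ zone Q) △ zone R| = 19.95 + 34 − 36.9667 = 16.98.

16.98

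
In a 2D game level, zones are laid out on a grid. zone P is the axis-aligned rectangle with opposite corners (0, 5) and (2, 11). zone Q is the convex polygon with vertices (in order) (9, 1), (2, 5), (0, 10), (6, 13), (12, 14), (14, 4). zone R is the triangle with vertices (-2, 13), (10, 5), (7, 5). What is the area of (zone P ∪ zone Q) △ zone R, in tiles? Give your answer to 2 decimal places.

115.00

|zone P ∪ zone Q| = 125.5.
|(zone P ∪ zone Q) ∩ zone R| = 11.25.
|(zone P ∪ zone Q) △ zone R| = 125.5 + 12 − 22.5 = 115.00.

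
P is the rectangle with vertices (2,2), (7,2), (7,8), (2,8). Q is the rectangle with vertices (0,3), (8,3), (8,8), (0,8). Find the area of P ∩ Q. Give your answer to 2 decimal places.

|P∩Q|: x∈[2,7], y∈[3,8] → 5·5 = 25.

25.00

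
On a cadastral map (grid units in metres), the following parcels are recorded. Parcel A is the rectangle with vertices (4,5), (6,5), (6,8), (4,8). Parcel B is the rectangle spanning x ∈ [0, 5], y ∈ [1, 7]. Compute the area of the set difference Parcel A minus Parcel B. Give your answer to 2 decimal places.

|Parcel A∩Parcel B|: x∈[4,5], y∈[5,7] → 1·2 = 2.
|Parcel A| = 6.
|Parcel A ∖ Parcel B| = |Parcel A| − |Parcel A∩Parcel B| = 6 − 2 = 4.00.

4.00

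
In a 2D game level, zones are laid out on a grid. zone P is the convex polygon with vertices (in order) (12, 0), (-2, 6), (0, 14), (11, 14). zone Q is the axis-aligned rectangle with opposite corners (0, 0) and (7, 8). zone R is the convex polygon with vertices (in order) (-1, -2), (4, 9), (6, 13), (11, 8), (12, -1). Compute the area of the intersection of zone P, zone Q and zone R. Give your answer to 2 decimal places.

The intersection is the polygon with vertices (7,8), (7,2.143), (1.88,4.337), (3.546,8).
By the shoelace formula its area is 21.32.

21.32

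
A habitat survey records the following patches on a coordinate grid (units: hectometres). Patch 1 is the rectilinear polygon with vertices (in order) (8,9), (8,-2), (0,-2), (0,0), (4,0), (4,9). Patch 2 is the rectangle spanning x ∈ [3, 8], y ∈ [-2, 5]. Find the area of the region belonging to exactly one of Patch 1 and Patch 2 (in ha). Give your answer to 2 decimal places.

27.00

|Patch 1| = 52, |Patch 2| = 35, |Patch 1∩Patch 2| = 30.
|Patch 1 △ Patch 2| = |Patch 1| + |Patch 2| − 2·|Patch 1∩Patch 2| = 52 + 35 − 60 = 27.00.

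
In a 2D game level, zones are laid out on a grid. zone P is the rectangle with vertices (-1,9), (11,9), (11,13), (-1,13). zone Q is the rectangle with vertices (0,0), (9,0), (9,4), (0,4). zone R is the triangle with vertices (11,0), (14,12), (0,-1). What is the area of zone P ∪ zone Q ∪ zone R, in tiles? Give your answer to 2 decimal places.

125.40

By inclusion–exclusion:
Individual areas: |zone P| = 48, |zone Q| = 36, |zone R| = 64.5.
|zone P∩zone Q| = 0 (no overlap).
|zone P∩zone R| = 0.0247.
|zone Q∩zone R| = 23.0769.
|zone P∩zone Q∩zone R| = 0.
|zone P ∪ zone Q ∪ zone R| = 148.5 − 23.1016 + 0 = 125.40.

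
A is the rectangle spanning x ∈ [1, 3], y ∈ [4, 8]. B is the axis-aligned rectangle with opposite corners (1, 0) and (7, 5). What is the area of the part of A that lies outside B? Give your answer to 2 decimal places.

6.00

|A∩B|: x∈[1,3], y∈[4,5] → 2·1 = 2.
|A| = 8.
|A ∖ B| = |A| − |A∩B| = 8 − 2 = 6.00.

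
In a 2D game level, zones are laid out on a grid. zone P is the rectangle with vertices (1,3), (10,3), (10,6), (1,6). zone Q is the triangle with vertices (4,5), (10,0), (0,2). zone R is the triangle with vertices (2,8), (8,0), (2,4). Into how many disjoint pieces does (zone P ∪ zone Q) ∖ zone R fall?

(zone P ∪ zone Q) ∖ zone R splits into 2 disjoint pieces (area 10.9048, area 19.6294).

2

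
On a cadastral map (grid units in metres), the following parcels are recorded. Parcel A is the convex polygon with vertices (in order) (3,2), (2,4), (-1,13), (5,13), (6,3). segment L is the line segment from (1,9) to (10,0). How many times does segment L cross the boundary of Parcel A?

The segment meets the boundary at (5.889,4.111).

1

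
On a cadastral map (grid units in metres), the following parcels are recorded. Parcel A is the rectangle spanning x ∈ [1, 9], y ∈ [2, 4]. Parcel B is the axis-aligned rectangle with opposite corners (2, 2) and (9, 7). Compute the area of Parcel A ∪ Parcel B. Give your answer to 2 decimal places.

By inclusion–exclusion:
Individual areas: |Parcel A| = 16, |Parcel B| = 35.
|Parcel A∩Parcel B|: x∈[2,9], y∈[2,4] → 7·2 = 14.
|Parcel A ∪ Parcel B| = 51 − 14 = 37.00.

37.00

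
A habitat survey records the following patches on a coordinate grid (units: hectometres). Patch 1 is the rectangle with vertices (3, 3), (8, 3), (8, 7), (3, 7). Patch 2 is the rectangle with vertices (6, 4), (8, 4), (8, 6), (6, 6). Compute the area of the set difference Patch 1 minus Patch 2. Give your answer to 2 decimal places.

|Patch 1∩Patch 2|: x∈[6,8], y∈[4,6] → 2·2 = 4.
|Patch 1| = 20.
|Patch 1 ∖ Patch 2| = |Patch 1| − |Patch 1∩Patch 2| = 20 − 4 = 16.00.

16.00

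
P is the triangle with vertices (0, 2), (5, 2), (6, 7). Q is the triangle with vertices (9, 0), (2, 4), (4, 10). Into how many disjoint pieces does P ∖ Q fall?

2

P ∖ Q splits into 2 disjoint pieces (area 5.063, area 0.105).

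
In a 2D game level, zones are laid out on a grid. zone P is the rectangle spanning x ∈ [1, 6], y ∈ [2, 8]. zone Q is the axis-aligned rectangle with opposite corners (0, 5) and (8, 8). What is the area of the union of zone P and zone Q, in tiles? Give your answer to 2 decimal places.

By inclusion–exclusion:
Individual areas: |zone P| = 30, |zone Q| = 24.
|zone P∩zone Q|: x∈[1,6], y∈[5,8] → 5·3 = 15.
|zone P ∪ zone Q| = 54 − 15 = 39.00.

39.00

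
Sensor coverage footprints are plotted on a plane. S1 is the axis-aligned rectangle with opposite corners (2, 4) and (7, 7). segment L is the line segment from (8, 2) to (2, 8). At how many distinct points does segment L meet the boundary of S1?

2

The segment meets the boundary at (3,7), (6,4).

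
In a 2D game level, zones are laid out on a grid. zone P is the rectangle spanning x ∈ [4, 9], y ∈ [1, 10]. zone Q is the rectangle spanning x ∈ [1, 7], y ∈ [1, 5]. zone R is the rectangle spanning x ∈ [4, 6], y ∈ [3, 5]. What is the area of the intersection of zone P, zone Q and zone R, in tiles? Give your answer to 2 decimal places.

The intersection is the polygon with vertices (6,5), (6,3), (4,3), (4,5).
By the shoelace formula its area is 4.00.

4.00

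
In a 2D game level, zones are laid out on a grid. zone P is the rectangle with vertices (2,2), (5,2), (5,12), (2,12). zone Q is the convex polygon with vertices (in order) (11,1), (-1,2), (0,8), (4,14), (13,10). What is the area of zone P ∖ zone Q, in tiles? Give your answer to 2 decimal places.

|zone P| = 30, |zone P∩zone Q| = 29.6667.
|zone P ∖ zone Q| = |zone P| − |zone P∩zone Q| = 30 − 29.6667 = 0.33.

0.33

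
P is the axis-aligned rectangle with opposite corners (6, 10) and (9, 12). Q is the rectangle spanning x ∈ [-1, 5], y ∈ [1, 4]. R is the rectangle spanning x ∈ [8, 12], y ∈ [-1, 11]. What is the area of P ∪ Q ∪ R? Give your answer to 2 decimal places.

By inclusion–exclusion:
Individual areas: |P| = 6, |Q| = 18, |R| = 48.
|P∩Q| = 0 (no overlap).
|P∩R|: x∈[8,9], y∈[10,11] → 1·1 = 1.
|Q∩R| = 0 (no overlap).
|P∩Q∩R| = 0.
|P ∪ Q ∪ R| = 72 − 1 + 0 = 71.00.

71.00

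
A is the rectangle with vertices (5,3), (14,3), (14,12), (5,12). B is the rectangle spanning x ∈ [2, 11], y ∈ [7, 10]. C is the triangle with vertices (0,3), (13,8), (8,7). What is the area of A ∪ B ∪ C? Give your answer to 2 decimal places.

91.44

By inclusion–exclusion:
Individual areas: |A| = 81, |B| = 27, |C| = 6.
|A∩B|: x∈[5,11], y∈[7,10] → 6·3 = 18.
|A∩C| = 4.5577.
|B∩C| = 0.8308.
|A∩B∩C| = 0.8308.
|A ∪ B ∪ C| = 114 − 23.3885 + 0.8308 = 91.44.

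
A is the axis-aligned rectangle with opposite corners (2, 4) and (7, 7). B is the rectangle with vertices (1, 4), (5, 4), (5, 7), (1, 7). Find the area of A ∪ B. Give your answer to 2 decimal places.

By inclusion–exclusion:
Individual areas: |A| = 15, |B| = 12.
|A∩B|: x∈[2,5], y∈[4,7] → 3·3 = 9.
|A ∪ B| = 27 − 9 = 18.00.

18.00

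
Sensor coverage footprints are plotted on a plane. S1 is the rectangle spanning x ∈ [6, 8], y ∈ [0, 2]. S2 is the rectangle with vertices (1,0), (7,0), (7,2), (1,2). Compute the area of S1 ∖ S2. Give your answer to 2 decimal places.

2.00

|S1∩S2|: x∈[6,7], y∈[0,2] → 1·2 = 2.
|S1| = 4.
|S1 ∖ S2| = |S1| − |S1∩S2| = 4 − 2 = 2.00.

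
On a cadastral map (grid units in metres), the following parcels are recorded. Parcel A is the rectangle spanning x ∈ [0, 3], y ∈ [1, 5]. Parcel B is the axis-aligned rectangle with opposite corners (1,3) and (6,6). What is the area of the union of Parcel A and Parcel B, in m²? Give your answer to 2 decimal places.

23.00

By inclusion–exclusion:
Individual areas: |Parcel A| = 12, |Parcel B| = 15.
|Parcel A∩Parcel B|: x∈[1,3], y∈[3,5] → 2·2 = 4.
|Parcel A ∪ Parcel B| = 27 − 4 = 23.00.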